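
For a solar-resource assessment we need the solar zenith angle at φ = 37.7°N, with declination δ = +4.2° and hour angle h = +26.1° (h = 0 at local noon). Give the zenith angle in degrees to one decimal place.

cos θ_z = sin φ sin δ + cos φ cos δ cos h = 0.044787 + 0.708632 = 0.753419.
θ_z = arccos(0.753419) = 41.1°.

θ_z = 41.1°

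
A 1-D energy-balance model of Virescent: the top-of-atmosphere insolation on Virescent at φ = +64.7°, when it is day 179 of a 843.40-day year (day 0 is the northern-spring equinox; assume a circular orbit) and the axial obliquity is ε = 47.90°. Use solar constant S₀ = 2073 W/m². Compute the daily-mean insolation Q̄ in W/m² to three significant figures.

Solar longitude: λ_s = 360° × (179 − 0)/843.40 = 76.405°.
sin δ = sin 47.90° × sin 76.405° = 0.72119, so δ = +46.153°.
cos H₀ = −tan(+64.7°) tan(+46.153°) = -2.2024 ≤ −1 ⇒ polar day, H₀ = π.
Bracket: H₀ sin φ sin δ + cos φ cos δ sin H₀ = 3.1416×0.90408×0.72119 + 0.42736×0.69274×0.00000 = 2.048365 + 0.000000 = 2.048365.
Q̄ = (S₀/π) × [bracket] = (2073/π) × 2.048365 = 1352 W/m².

Q̄ ≈ 1.35e+03 W/m²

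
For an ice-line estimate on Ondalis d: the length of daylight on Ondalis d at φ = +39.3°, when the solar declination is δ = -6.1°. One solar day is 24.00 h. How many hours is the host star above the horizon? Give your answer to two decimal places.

11.33 h

cos H₀ = −tan φ · tan δ = −tan(+39.3°) × tan(-6.100°) = 0.0875, so H₀ = 1.4832 rad = 84.98°.
Daylight = 2H₀/(2π) × 24.00 h = (1.4832/π) × 24.00 = 11.33 h.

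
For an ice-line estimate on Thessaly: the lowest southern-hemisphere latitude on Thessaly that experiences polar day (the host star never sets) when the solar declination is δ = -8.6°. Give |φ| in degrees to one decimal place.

Polar day requires cos H₀ = −tan φ tan δ ≤ −1, i.e. tan φ tan δ ≥ 1.
The boundary is |tan φ| · |tan δ| = 1, so |φ| = 90° − |δ| = 90° − 8.6° = 81.4° in the southern hemisphere.

|φ| = 81.4°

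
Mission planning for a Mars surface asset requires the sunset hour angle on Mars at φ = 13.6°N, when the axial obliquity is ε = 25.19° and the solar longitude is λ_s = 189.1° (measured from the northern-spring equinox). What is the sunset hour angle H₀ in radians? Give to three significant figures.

H₀ = 1.55 rad

Solar declination: sin δ = sin ε · sin λ_s = sin 25.19° × sin 189.1° = -0.06732, so δ = -3.860°.
cos H₀ = −tan φ · tan δ = −tan(+13.6°) × tan(-3.860°) = 0.0163, so H₀ = 1.5545 rad = 89.06°.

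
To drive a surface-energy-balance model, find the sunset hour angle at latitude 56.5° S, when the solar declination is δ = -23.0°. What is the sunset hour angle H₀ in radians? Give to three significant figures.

H₀ = 2.27 rad

cos H₀ = −tan φ · tan δ = −tan(-56.5°) × tan(-23.000°) = -0.6413, so H₀ = 2.2670 rad = 129.89°.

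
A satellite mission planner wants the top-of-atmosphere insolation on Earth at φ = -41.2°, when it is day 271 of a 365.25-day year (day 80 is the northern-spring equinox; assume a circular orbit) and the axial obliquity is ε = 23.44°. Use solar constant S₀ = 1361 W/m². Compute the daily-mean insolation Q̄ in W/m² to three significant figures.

Q̄ ≈ 351 W/m²

Solar longitude: λ_s = 360° × (271 − 80)/365.25 = 188.255°.
sin δ = sin 23.44° × sin 188.255° = -0.05711, so δ = -3.274°.
cos H₀ = −tan(-41.2°) tan(-3.274°) = -0.0501, H₀ = 1.6209 rad.
Bracket: H₀ sin φ sin δ + cos φ cos δ sin H₀ = 1.6209×-0.65869×-0.05711 + 0.75241×0.99837×0.99875 = 0.060975 + 0.750245 = 0.811220.
Q̄ = (S₀/π) × [bracket] = (1361/π) × 0.811220 = 351.4 W/m².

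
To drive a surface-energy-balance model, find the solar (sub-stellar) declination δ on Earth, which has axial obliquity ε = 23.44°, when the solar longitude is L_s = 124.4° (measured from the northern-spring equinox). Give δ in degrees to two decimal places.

sin δ = sin ε · sin L_s = sin 23.44° × sin 124.4° = 0.328221.
δ = arcsin(0.328221) = +19.16°.

δ = +19.16°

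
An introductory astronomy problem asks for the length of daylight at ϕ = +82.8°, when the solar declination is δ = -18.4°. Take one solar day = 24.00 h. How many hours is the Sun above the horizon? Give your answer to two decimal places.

cos h₀ = −tan ϕ · tan δ = 2.6332 ≥ 1, so the Sun never rises (polar night) and h₀ = 0.
Daylight = 2h₀/(2π) × 24.00 h = (0.0000/π) × 24.00 = 0.00 h.

0.00 h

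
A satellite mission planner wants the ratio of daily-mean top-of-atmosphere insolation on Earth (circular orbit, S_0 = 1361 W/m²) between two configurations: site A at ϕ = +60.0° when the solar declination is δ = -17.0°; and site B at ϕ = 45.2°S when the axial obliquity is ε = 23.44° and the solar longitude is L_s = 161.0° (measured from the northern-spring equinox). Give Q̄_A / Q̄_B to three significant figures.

Q̄_A / Q̄_B ≈ 0.266

— Configuration A (ϕ=+60.0°):
cos h₀ = −tan(+60.0°) tan(-17.000°) = 0.5295, h₀ = 1.0127 rad.
Bracket: h₀ sin ϕ sin δ + cos ϕ cos δ sin h₀ = 1.0127×0.86603×-0.29237 + 0.50000×0.95630×0.84828 = -0.256417 + 0.405605 = 0.149188.
Q̄ = (S_0/π) × [bracket] = (1361/π) × 0.149188 = 64.631 W/m².
— Configuration B (ϕ=-45.2°):
Solar declination: sin δ = sin ε · sin L_s = sin 23.44° × sin 161.0° = 0.12951, so δ = +7.441°.
cos h₀ = −tan(-45.2°) tan(+7.441°) = 0.1315, h₀ = 1.4389 rad.
Bracket: h₀ sin ϕ sin δ + cos ϕ cos δ sin h₀ = 1.4389×-0.70957×0.12951 + 0.70463×0.99158×0.99131 = -0.132230 + 0.692625 = 0.560395.
Q̄ = (S_0/π) × [bracket] = (1361/π) × 0.560395 = 242.77 W/m².
Ratio Q̄_A / Q̄_B = 64.631 / 242.77 = 0.2662.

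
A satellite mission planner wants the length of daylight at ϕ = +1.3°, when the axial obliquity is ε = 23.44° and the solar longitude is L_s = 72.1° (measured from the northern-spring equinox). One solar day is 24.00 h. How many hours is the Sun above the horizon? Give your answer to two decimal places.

12.07 h

Solar declination: sin δ = sin ε · sin L_s = sin 23.44° × sin 72.1° = 0.37853, so δ = +22.243°.
cos h₀ = −tan ϕ · tan δ = −tan(+1.3°) × tan(+22.243°) = -0.0093, so h₀ = 1.5801 rad = 90.53°.
Daylight = 2h₀/(2π) × 24.00 h = (1.5801/π) × 24.00 = 12.07 h.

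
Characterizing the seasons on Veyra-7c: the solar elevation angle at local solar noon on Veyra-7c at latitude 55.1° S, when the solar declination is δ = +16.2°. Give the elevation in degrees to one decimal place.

At local noon the hour angle is zero, so the zenith angle equals |ϕ − δ| = |-55.1° − (+16.200°)| = 71.300°.
Elevation = 90° − 71.300° = 18.7°.

18.7°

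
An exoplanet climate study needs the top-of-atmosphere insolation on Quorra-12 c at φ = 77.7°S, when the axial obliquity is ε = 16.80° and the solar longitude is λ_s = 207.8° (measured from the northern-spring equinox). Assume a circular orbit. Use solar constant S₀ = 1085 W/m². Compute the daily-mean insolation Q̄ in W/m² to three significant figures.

Q̄ ≈ 159 W/m²

Solar declination: sin δ = sin ε · sin λ_s = sin 16.80° × sin 207.8° = -0.13480, so δ = -7.747°.
cos H₀ = −tan(-77.7°) tan(-7.747°) = -0.6239, H₀ = 2.2446 rad.
Bracket: H₀ sin φ sin δ + cos φ cos δ sin H₀ = 2.2446×-0.97705×-0.13480 + 0.21303×0.99087×0.78147 = 0.295628 + 0.164957 = 0.460585.
Q̄ = (S₀/π) × [bracket] = (1085/π) × 0.460585 = 159.1 W/m².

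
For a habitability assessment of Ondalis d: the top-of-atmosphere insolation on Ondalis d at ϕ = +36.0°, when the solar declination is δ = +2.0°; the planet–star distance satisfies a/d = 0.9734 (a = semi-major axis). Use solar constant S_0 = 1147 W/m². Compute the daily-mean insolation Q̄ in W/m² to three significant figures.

Q̄ ≈ 291 W/m²

cos h₀ = −tan(+36.0°) tan(+2.000°) = -0.0254, h₀ = 1.5962 rad.
Bracket: h₀ sin ϕ sin δ + cos ϕ cos δ sin h₀ = 1.5962×0.58779×0.03490 + 0.80902×0.99939×0.99968 = 0.032744 + 0.808268 = 0.841012.
Inverse-square distance factor (a/d)² = 0.9734² = 0.947508.
Q̄ = (S_0/π) × 0.947508 × [bracket] = (1147/π) × 0.947508 × 0.841012 = 290.9 W/m².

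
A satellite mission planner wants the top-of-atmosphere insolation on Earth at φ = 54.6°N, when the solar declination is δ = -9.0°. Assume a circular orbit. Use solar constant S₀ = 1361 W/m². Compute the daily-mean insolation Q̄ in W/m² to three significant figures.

Q̄ ≈ 167 W/m²

cos H₀ = −tan(+54.6°) tan(-9.000°) = 0.2229, H₀ = 1.3460 rad.
Bracket: H₀ sin φ sin δ + cos φ cos δ sin H₀ = 1.3460×0.81513×-0.15643 + 0.57928×0.98769×0.97485 = -0.171630 + 0.557760 = 0.386130.
Q̄ = (S₀/π) × [bracket] = (1361/π) × 0.386130 = 167.3 W/m².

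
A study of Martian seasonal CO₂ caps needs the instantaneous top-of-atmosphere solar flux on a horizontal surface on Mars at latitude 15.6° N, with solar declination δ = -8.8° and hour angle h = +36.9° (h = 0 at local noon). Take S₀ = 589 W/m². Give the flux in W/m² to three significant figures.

cos θ_z = sin φ sin δ + cos φ cos δ cos h = -0.041141 + 0.761160 = 0.720019.
Flux = S₀ · cos θ_z = 589 × 0.720019 = 424.1 W/m².

424 W/m²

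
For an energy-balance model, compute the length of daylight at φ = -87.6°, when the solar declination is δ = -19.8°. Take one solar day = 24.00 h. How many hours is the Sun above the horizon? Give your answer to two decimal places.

Sunrise equation: cos H₀ = −tan φ · tan δ = -8.5899 ≤ −1, so the Sun never sets (polar day) and H₀ = π.
Daylight = 2H₀/(2π) × 24.00 h = (3.1416/π) × 24.00 = 24.00 h.

24.00 h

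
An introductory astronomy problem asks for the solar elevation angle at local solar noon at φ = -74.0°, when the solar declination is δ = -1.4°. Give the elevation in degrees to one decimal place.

17.4°

At local noon the hour angle is zero, so the zenith angle equals |φ − δ| = |-74.0° − (-1.400°)| = 72.600°.
Elevation = 90° − 72.600° = 17.4°.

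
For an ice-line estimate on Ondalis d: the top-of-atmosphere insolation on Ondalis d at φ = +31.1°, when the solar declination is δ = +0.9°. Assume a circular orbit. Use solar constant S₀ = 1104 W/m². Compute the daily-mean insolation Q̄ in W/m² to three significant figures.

cos H₀ = −tan(+31.1°) tan(+0.900°) = -0.0095, H₀ = 1.5803 rad.
Bracket: H₀ sin φ sin δ + cos φ cos δ sin H₀ = 1.5803×0.51653×0.01571 + 0.85627×0.99988×0.99996 = 0.012824 + 0.856133 = 0.868957.
Q̄ = (S₀/π) × [bracket] = (1104/π) × 0.868957 = 305.4 W/m².

Q̄ ≈ 305 W/m²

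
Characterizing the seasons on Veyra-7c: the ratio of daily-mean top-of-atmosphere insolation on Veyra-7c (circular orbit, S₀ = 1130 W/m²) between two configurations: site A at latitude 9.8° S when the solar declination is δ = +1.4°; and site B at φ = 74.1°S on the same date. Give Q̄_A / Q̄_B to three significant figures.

Q̄_A / Q̄_B ≈ 4.11

— Configuration A (φ=-9.8°):
cos H₀ = −tan(-9.8°) tan(+1.400°) = 0.0042, H₀ = 1.5666 rad.
Bracket: H₀ sin φ sin δ + cos φ cos δ sin H₀ = 1.5666×-0.17021×0.02443 + 0.98541×0.99970×0.99999 = -0.006514 + 0.985105 = 0.978591.
Q̄ = (S₀/π) × [bracket] = (1130/π) × 0.978591 = 351.99 W/m².
— Configuration B (φ=-74.1°):
cos H₀ = −tan(-74.1°) tan(+1.400°) = 0.0858, H₀ = 1.4849 rad.
Bracket: H₀ sin φ sin δ + cos φ cos δ sin H₀ = 1.4849×-0.96174×0.02443 + 0.27396×0.99970×0.99631 = -0.034888 + 0.272867 = 0.237979.
Q̄ = (S₀/π) × [bracket] = (1130/π) × 0.237979 = 85.599 W/m².
Ratio Q̄_A / Q̄_B = 351.99 / 85.599 = 4.112.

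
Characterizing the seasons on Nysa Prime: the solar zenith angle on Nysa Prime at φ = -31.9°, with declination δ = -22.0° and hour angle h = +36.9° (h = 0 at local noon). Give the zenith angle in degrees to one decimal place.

θ_z = 34.2°

cos θ_z = sin φ sin δ + cos φ cos δ cos h = 0.197956 + 0.629474 = 0.827430.
θ_z = arccos(0.827430) = 34.2°.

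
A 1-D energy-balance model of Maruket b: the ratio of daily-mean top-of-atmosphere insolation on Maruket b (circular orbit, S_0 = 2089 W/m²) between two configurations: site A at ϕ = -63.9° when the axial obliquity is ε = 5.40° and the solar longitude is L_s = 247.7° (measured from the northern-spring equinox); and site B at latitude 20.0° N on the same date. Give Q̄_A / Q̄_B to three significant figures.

— Configuration A (ϕ=-63.9°):
Solar declination: sin δ = sin ε · sin L_s = sin 5.40° × sin 247.7° = -0.08707, so δ = -4.995°.
cos h₀ = −tan(-63.9°) tan(-4.995°) = -0.1784, h₀ = 1.7502 rad.
Bracket: h₀ sin ϕ sin δ + cos ϕ cos δ sin h₀ = 1.7502×-0.89803×-0.08707 + 0.43994×0.99620×0.98396 = 0.136851 + 0.431238 = 0.568089.
Q̄ = (S_0/π) × [bracket] = (2089/π) × 0.568089 = 377.75 W/m².
— Configuration B (ϕ=+20.0°):
cos h₀ = −tan(+20.0°) tan(-4.995°) = 0.0318, h₀ = 1.5390 rad.
Bracket: h₀ sin ϕ sin δ + cos ϕ cos δ sin h₀ = 1.5390×0.34202×-0.08707 + 0.93969×0.99620×0.99949 = -0.045831 + 0.935642 = 0.889811.
Q̄ = (S_0/π) × [bracket] = (2089/π) × 0.889811 = 591.68 W/m².
Ratio Q̄_A / Q̄_B = 377.75 / 591.68 = 0.6384.

Q̄_A / Q̄_B ≈ 0.638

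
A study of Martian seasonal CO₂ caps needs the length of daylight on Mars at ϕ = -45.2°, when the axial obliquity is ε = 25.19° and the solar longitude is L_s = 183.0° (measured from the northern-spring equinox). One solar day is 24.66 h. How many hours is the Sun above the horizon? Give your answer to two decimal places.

12.51 h

Solar declination: sin δ = sin ε · sin L_s = sin 25.19° × sin 183.0° = -0.02228, so δ = -1.276°.
cos h₀ = −tan ϕ · tan δ = −tan(-45.2°) × tan(-1.276°) = -0.0224, so h₀ = 1.5932 rad = 91.29°.
Daylight = 2h₀/(2π) × 24.66 h = (1.5932/π) × 24.66 = 12.51 h.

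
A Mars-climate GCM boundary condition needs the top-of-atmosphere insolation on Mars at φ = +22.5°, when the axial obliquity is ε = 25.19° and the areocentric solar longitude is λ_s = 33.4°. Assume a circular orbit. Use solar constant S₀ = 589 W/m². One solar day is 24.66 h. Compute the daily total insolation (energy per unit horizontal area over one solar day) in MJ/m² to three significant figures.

17.4 MJ/m²

sin δ = sin 25.19° × sin 33.4° = 0.23430, so δ = +13.550°.
cos H₀ = −tan(+22.5°) tan(+13.550°) = -0.0998, H₀ = 1.6708 rad.
Bracket: H₀ sin φ sin δ + cos φ cos δ sin H₀ = 1.6708×0.38268×0.23430 + 0.92388×0.97217×0.99500 = 0.149807 + 0.893678 = 1.043485.
Q̄ = (S₀/π) × [bracket] = (589/π) × 1.043485 = 195.64 W/m².
Daily total = Q̄ × 24.66 h × 3600 s/h = 195.64 × 24.66 × 3600 / 10⁶ = 17.37 MJ/m².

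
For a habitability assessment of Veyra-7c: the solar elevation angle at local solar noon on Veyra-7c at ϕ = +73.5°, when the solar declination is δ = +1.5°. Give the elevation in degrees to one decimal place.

18.0°

At local noon the hour angle is zero, so the zenith angle equals |ϕ − δ| = |+73.5° − (+1.500°)| = 72.000°.
Elevation = 90° − 72.000° = 18.0°.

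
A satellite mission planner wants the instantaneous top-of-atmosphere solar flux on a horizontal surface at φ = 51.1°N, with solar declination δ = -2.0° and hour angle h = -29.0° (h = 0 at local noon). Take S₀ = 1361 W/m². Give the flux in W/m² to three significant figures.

710 W/m²

cos θ_z = sin φ sin δ + cos φ cos δ cos h = -0.027160 + 0.548894 = 0.521734.
Flux = S₀ · cos θ_z = 1361 × 0.521734 = 710.1 W/m².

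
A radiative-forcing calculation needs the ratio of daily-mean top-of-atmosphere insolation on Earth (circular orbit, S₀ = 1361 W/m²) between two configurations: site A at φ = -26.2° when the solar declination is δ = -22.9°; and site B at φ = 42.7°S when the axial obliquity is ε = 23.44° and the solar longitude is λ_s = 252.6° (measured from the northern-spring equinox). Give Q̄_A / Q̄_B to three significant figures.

— Configuration A (φ=-26.2°):
cos H₀ = −tan(-26.2°) tan(-22.900°) = -0.2079, H₀ = 1.7802 rad.
Bracket: H₀ sin φ sin δ + cos φ cos δ sin H₀ = 1.7802×-0.44151×-0.38912 + 0.89726×0.92119×0.97816 = 0.305839 + 0.808495 = 1.114334.
Q̄ = (S₀/π) × [bracket] = (1361/π) × 1.114334 = 482.75 W/m².
— Configuration B (φ=-42.7°):
Solar declination: sin δ = sin ε · sin λ_s = sin 23.44° × sin 252.6° = -0.37959, so δ = -22.308°.
cos H₀ = −tan(-42.7°) tan(-22.308°) = -0.3786, H₀ = 1.9591 rad.
Bracket: H₀ sin φ sin δ + cos φ cos δ sin H₀ = 1.9591×-0.67816×-0.37959 + 0.73491×0.92516×0.92556 = 0.504317 + 0.629297 = 1.133614.
Q̄ = (S₀/π) × [bracket] = (1361/π) × 1.133614 = 491.10 W/m².
Ratio Q̄_A / Q̄_B = 482.75 / 491.10 = 0.9830.

Q̄_A / Q̄_B ≈ 0.983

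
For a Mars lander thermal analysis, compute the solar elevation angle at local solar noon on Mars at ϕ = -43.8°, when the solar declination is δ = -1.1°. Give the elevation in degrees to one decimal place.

At local noon the hour angle is zero, so the zenith angle equals |ϕ − δ| = |-43.8° − (-1.100°)| = 42.700°.
Elevation = 90° − 42.700° = 47.3°.

47.3°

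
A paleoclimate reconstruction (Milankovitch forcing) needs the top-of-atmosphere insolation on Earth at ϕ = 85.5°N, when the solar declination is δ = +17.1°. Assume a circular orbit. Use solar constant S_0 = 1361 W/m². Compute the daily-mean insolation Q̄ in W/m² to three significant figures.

cos h₀ = −tan(+85.5°) tan(+17.100°) = -3.9089 ≤ −1 ⇒ polar day, h₀ = π.
Bracket: h₀ sin ϕ sin δ + cos ϕ cos δ sin h₀ = 3.1416×0.99692×0.29404 + 0.07846×0.95579×0.00000 = 0.920911 + 0.000000 = 0.920911.
Q̄ = (S_0/π) × [bracket] = (1361/π) × 0.920911 = 399.0 W/m².

Q̄ ≈ 399 W/m²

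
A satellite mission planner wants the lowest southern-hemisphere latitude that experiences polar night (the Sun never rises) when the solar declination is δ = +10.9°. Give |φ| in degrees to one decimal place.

Polar night requires cos H₀ = −tan φ tan δ ≥ 1, i.e. tan φ tan δ ≤ −1.
The boundary is |tan φ| · |tan δ| = 1, so |φ| = 90° − |δ| = 90° − 10.9° = 79.1° in the southern hemisphere.

|φ| = 79.1°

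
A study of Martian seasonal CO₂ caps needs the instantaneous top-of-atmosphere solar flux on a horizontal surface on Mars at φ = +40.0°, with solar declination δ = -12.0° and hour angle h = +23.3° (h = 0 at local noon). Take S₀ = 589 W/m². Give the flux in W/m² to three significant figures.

327 W/m²

cos θ_z = sin φ sin δ + cos φ cos δ cos h = -0.133643 + 0.688196 = 0.554553.
Flux = S₀ · cos θ_z = 589 × 0.554553 = 326.6 W/m².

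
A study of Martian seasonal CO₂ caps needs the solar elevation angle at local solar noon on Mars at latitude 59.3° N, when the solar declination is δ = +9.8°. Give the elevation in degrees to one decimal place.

At local noon the hour angle is zero, so the zenith angle equals |φ − δ| = |+59.3° − (+9.800°)| = 49.500°.
Elevation = 90° − 49.500° = 40.5°.

40.5°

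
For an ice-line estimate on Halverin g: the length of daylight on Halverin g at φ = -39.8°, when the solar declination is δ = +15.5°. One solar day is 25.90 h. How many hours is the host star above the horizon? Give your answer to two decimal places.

11.03 h

cos H₀ = −tan φ · tan δ = −tan(-39.8°) × tan(+15.500°) = 0.2311, so H₀ = 1.3376 rad = 76.64°.
Daylight = 2H₀/(2π) × 25.90 h = (1.3376/π) × 25.90 = 11.03 h.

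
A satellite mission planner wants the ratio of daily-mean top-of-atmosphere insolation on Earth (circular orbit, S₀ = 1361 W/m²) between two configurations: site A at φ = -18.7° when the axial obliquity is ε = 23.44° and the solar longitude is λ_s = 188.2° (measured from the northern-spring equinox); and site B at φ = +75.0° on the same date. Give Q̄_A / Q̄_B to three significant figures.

Q̄_A / Q̄_B ≈ 5.47

— Configuration A (φ=-18.7°):
Solar declination: sin δ = sin ε · sin λ_s = sin 23.44° × sin 188.2° = -0.05674, so δ = -3.252°.
cos H₀ = −tan(-18.7°) tan(-3.252°) = -0.0192, H₀ = 1.5900 rad.
Bracket: H₀ sin φ sin δ + cos φ cos δ sin H₀ = 1.5900×-0.32061×-0.05674 + 0.94721×0.99839×0.99981 = 0.028924 + 0.945505 = 0.974429.
Q̄ = (S₀/π) × [bracket] = (1361/π) × 0.974429 = 422.14 W/m².
— Configuration B (φ=+75.0°):
cos H₀ = −tan(+75.0°) tan(-3.252°) = 0.2121, H₀ = 1.3571 rad.
Bracket: H₀ sin φ sin δ + cos φ cos δ sin H₀ = 1.3571×0.96593×-0.05674 + 0.25882×0.99839×0.97725 = -0.074378 + 0.252525 = 0.178147.
Q̄ = (S₀/π) × [bracket] = (1361/π) × 0.178147 = 77.177 W/m².
Ratio Q̄_A / Q̄_B = 422.14 / 77.177 = 5.470.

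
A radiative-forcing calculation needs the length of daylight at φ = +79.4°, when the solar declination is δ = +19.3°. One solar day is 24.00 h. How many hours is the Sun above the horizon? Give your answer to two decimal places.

Sunrise equation: cos H₀ = −tan φ · tan δ = -1.8713 ≤ −1, so the Sun never sets (polar day) and H₀ = π.
Daylight = 2H₀/(2π) × 24.00 h = (3.1416/π) × 24.00 = 24.00 h.

24.00 h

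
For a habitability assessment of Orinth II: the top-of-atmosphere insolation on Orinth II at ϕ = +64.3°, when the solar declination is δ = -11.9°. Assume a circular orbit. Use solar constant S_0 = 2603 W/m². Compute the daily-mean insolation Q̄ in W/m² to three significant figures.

cos h₀ = −tan(+64.3°) tan(-11.900°) = 0.4379, h₀ = 1.1176 rad.
Bracket: h₀ sin ϕ sin δ + cos ϕ cos δ sin h₀ = 1.1176×0.90108×-0.20620 + 0.43366×0.97851×0.89904 = -0.207653 + 0.381499 = 0.173846.
Q̄ = (S_0/π) × [bracket] = (2603/π) × 0.173846 = 144.0 W/m².

Q̄ ≈ 144 W/m²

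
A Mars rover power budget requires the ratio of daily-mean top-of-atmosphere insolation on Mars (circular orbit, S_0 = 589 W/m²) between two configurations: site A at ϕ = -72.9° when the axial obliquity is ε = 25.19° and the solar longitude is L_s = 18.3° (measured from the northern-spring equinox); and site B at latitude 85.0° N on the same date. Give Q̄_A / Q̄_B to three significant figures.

Q̄_A / Q̄_B ≈ 0.285

— Configuration A (ϕ=-72.9°):
Solar declination: sin δ = sin ε · sin L_s = sin 25.19° × sin 18.3° = 0.13364, so δ = +7.680°.
cos h₀ = −tan(-72.9°) tan(+7.680°) = 0.4383, h₀ = 1.1170 rad.
Bracket: h₀ sin ϕ sin δ + cos ϕ cos δ sin h₀ = 1.1170×-0.95579×0.13364 + 0.29404×0.99103×0.89881 = -0.142676 + 0.261915 = 0.119239.
Q̄ = (S_0/π) × [bracket] = (589/π) × 0.119239 = 22.355 W/m².
— Configuration B (ϕ=+85.0°):
cos h₀ = −tan(+85.0°) tan(+7.680°) = -1.5414 ≤ −1 ⇒ polar day, h₀ = π.
Bracket: h₀ sin ϕ sin δ + cos ϕ cos δ sin h₀ = 3.1416×0.99619×0.13364 + 0.08716×0.99103×0.00000 = 0.418244 + 0.000000 = 0.418244.
Q̄ = (S_0/π) × [bracket] = (589/π) × 0.418244 = 78.414 W/m².
Ratio Q̄_A / Q̄_B = 22.355 / 78.414 = 0.2851.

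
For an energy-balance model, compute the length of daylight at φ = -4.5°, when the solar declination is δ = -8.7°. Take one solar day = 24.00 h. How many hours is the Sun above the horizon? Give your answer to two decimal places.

12.09 h

cos H₀ = −tan φ · tan δ = −tan(-4.5°) × tan(-8.700°) = -0.0120, so H₀ = 1.5828 rad = 90.69°.
Daylight = 2H₀/(2π) × 24.00 h = (1.5828/π) × 24.00 = 12.09 h.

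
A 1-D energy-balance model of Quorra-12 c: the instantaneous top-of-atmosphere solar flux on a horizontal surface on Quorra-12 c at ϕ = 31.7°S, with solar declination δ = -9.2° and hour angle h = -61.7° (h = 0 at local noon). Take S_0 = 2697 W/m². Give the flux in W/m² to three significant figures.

cos θ_z = sin ϕ sin δ + cos ϕ cos δ cos h = 0.084013 + 0.398171 = 0.482184.
Flux = S_0 · cos θ_z = 2697 × 0.482184 = 1300 W/m².

1.30e+03 W/m²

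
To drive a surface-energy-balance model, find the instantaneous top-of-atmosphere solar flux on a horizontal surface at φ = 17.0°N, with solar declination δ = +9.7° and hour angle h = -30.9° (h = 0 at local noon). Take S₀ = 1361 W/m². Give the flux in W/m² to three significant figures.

1.17e+03 W/m²

cos θ_z = sin φ sin δ + cos φ cos δ cos h = 0.049262 + 0.808840 = 0.858102.
Flux = S₀ · cos θ_z = 1361 × 0.858102 = 1168 W/m².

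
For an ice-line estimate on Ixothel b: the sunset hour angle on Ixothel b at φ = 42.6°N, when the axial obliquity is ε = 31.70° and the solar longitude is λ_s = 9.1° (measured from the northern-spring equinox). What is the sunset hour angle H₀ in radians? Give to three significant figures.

Solar declination: sin δ = sin ε · sin λ_s = sin 31.70° × sin 9.1° = 0.08311, so δ = +4.767°.
cos H₀ = −tan φ · tan δ = −tan(+42.6°) × tan(+4.767°) = -0.0767, so H₀ = 1.6476 rad = 94.40°.

H₀ = 1.65 rad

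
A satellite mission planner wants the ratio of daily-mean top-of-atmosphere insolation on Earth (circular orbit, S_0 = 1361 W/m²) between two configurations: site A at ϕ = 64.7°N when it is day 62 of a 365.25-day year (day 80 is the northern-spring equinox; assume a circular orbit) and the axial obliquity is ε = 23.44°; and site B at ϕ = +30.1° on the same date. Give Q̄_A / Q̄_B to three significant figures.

— Configuration A (ϕ=+64.7°):
Solar longitude: L_s = 360° × (62 − 80)/365.25 = -17.741°, i.e. -17.741° + 360° = 342.259°.
sin δ = sin 23.44° × sin 342.259° = -0.12121, so δ = -6.962°.
cos h₀ = −tan(+64.7°) tan(-6.962°) = 0.2583, h₀ = 1.3095 rad.
Bracket: h₀ sin ϕ sin δ + cos ϕ cos δ sin h₀ = 1.3095×0.90408×-0.12121 + 0.42736×0.99263×0.96606 = -0.143500 + 0.409813 = 0.266313.
Q̄ = (S_0/π) × [bracket] = (1361/π) × 0.266313 = 115.37 W/m².
— Configuration B (ϕ=+30.1°):
cos h₀ = −tan(+30.1°) tan(-6.962°) = 0.0708, h₀ = 1.4999 rad.
Bracket: h₀ sin ϕ sin δ + cos ϕ cos δ sin h₀ = 1.4999×0.50151×-0.12121 + 0.86515×0.99263×0.99749 = -0.091176 + 0.856618 = 0.765442.
Q̄ = (S_0/π) × [bracket] = (1361/π) × 0.765442 = 331.60 W/m².
Ratio Q̄_A / Q̄_B = 115.37 / 331.60 = 0.3479.

Q̄_A / Q̄_B ≈ 0.348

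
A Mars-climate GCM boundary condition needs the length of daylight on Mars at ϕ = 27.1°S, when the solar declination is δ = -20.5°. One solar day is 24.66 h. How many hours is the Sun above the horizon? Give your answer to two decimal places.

cos h₀ = −tan ϕ · tan δ = −tan(-27.1°) × tan(-20.500°) = -0.1913, so h₀ = 1.7633 rad = 101.03°.
Daylight = 2h₀/(2π) × 24.66 h = (1.7633/π) × 24.66 = 13.84 h.

13.84 h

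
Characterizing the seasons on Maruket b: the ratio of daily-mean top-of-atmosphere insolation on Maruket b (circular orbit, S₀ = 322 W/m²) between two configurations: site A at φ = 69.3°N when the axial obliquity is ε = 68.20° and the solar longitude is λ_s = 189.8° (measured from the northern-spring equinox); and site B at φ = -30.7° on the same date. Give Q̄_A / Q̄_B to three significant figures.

— Configuration A (φ=+69.3°):
Solar declination: sin δ = sin ε · sin λ_s = sin 68.20° × sin 189.8° = -0.15804, so δ = -9.093°.
cos H₀ = −tan(+69.3°) tan(-9.093°) = 0.4236, H₀ = 1.1334 rad.
Bracket: H₀ sin φ sin δ + cos φ cos δ sin H₀ = 1.1334×0.93544×-0.15804 + 0.35347×0.98743×0.90587 = -0.167558 + 0.316173 = 0.148615.
Q̄ = (S₀/π) × [bracket] = (322/π) × 0.148615 = 15.232 W/m².
— Configuration B (φ=-30.7°):
cos H₀ = −tan(-30.7°) tan(-9.093°) = -0.0950, H₀ = 1.6660 rad.
Bracket: H₀ sin φ sin δ + cos φ cos δ sin H₀ = 1.6660×-0.51054×-0.15804 + 0.85985×0.98743×0.99547 = 0.134422 + 0.845196 = 0.979618.
Q̄ = (S₀/π) × [bracket] = (322/π) × 0.979618 = 100.41 W/m².
Ratio Q̄_A / Q̄_B = 15.232 / 100.41 = 0.1517.

Q̄_A / Q̄_B ≈ 0.152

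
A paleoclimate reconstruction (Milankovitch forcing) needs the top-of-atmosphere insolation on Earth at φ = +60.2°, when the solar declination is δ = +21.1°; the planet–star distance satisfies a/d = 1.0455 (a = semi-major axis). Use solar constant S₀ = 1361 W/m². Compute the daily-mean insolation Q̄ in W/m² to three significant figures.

cos H₀ = −tan(+60.2°) tan(+21.100°) = -0.6738, H₀ = 2.3101 rad.
Bracket: H₀ sin φ sin δ + cos φ cos δ sin H₀ = 2.3101×0.86777×0.36000 + 0.49697×0.93295×0.73895 = 0.721669 + 0.342613 = 1.064282.
Inverse-square distance factor (a/d)² = 1.0455² = 1.093070.
Q̄ = (S₀/π) × 1.093070 × [bracket] = (1361/π) × 1.093070 × 1.064282 = 504.0 W/m².

Q̄ ≈ 504 W/m²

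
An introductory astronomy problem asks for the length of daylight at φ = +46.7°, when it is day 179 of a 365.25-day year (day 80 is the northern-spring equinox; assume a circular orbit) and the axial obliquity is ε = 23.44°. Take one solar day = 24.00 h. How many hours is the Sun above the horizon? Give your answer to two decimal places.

15.61 h

Solar longitude: λ_s = 360° × (179 − 80)/365.25 = 97.577°.
sin δ = sin 23.44° × sin 97.577° = 0.39432, so δ = +23.223°.
cos H₀ = −tan φ · tan δ = −tan(+46.7°) × tan(+23.223°) = -0.4553, so H₀ = 2.0435 rad = 117.09°.
Daylight = 2H₀/(2π) × 24.00 h = (2.0435/π) × 24.00 = 15.61 h.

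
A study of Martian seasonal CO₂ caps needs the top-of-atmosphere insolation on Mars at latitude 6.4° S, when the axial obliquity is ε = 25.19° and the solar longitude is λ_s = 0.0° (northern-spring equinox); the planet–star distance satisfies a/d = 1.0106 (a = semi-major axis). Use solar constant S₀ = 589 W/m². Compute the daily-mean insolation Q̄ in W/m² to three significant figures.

Q̄ ≈ 190 W/m²

Solar declination: sin δ = sin ε · sin λ_s = sin 25.19° × sin 0.0° = 0.00000, so δ = +0.000°.
cos H₀ = −tan(-6.4°) tan(+0.000°) = 0.0000, H₀ = 1.5708 rad.
Bracket: H₀ sin φ sin δ + cos φ cos δ sin H₀ = 1.5708×-0.11147×0.00000 + 0.99377×1.00000×1.00000 = -0.000000 + 0.993770 = 0.993770.
Inverse-square distance factor (a/d)² = 1.0106² = 1.021312.
Q̄ = (S₀/π) × 1.021312 × [bracket] = (589/π) × 1.021312 × 0.993770 = 190.3 W/m².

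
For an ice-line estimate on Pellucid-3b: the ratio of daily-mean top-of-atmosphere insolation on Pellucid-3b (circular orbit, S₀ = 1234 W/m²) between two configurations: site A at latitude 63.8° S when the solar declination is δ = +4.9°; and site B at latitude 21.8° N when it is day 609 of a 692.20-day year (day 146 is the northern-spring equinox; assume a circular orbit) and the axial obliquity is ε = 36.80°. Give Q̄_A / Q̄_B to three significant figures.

— Configuration A (φ=-63.8°):
cos H₀ = −tan(-63.8°) tan(+4.900°) = 0.1742, H₀ = 1.3957 rad.
Bracket: H₀ sin φ sin δ + cos φ cos δ sin H₀ = 1.3957×-0.89726×0.08542 + 0.44151×0.99635×0.98471 = -0.106972 + 0.433172 = 0.326200.
Q̄ = (S₀/π) × [bracket] = (1234/π) × 0.326200 = 128.13 W/m².
— Configuration B (φ=+21.8°):
Solar longitude: λ_s = 360° × (609 − 146)/692.20 = 240.797°.
sin δ = sin 36.80° × sin 240.797° = -0.52289, so δ = -31.526°.
cos H₀ = −tan(+21.8°) tan(-31.526°) = 0.2454, H₀ = 1.3229 rad.
Bracket: H₀ sin φ sin δ + cos φ cos δ sin H₀ = 1.3229×0.37137×-0.52289 + 0.92849×0.85240×0.96943 = -0.256888 + 0.767250 = 0.510362.
Q̄ = (S₀/π) × [bracket] = (1234/π) × 0.510362 = 200.47 W/m².
Ratio Q̄_A / Q̄_B = 128.13 / 200.47 = 0.6391.

Q̄_A / Q̄_B ≈ 0.639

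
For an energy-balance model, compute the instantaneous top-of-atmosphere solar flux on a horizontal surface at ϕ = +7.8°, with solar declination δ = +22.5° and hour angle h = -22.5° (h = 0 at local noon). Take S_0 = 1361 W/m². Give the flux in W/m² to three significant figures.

1.22e+03 W/m²

cos θ_z = sin ϕ sin δ + cos ϕ cos δ cos h = 0.051936 + 0.845656 = 0.897592.
Flux = S_0 · cos θ_z = 1361 × 0.897592 = 1222 W/m².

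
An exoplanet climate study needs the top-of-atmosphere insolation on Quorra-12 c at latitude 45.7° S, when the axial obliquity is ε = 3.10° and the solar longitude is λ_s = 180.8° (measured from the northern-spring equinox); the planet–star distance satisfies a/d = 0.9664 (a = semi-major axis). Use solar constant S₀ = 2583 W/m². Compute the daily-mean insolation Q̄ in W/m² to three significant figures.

Q̄ ≈ 537 W/m²

Solar declination: sin δ = sin ε · sin λ_s = sin 3.10° × sin 180.8° = -0.00076, so δ = -0.043°.
cos H₀ = −tan(-45.7°) tan(-0.043°) = -0.0008, H₀ = 1.5716 rad.
Bracket: H₀ sin φ sin δ + cos φ cos δ sin H₀ = 1.5716×-0.71569×-0.00076 + 0.69842×1.00000×1.00000 = 0.000855 + 0.698420 = 0.699275.
Inverse-square distance factor (a/d)² = 0.9664² = 0.933929.
Q̄ = (S₀/π) × 0.933929 × [bracket] = (2583/π) × 0.933929 × 0.699275 = 537.0 W/m².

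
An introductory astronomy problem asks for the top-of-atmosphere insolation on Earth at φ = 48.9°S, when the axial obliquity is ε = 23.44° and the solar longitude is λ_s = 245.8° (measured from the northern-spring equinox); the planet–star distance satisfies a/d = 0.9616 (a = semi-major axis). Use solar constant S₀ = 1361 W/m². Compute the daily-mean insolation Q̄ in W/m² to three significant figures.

Solar declination: sin δ = sin ε · sin λ_s = sin 23.44° × sin 245.8° = -0.36283, so δ = -21.274°.
cos H₀ = −tan(-48.9°) tan(-21.274°) = -0.4463, H₀ = 2.0335 rad.
Bracket: H₀ sin φ sin δ + cos φ cos δ sin H₀ = 2.0335×-0.75356×-0.36283 + 0.65738×0.93185×0.89487 = 0.555988 + 0.548179 = 1.104167.
Inverse-square distance factor (a/d)² = 0.9616² = 0.924675.
Q̄ = (S₀/π) × 0.924675 × [bracket] = (1361/π) × 0.924675 × 1.104167 = 442.3 W/m².

Q̄ ≈ 442 W/m²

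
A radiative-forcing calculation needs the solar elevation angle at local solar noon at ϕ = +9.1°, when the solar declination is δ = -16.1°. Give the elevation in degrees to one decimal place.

64.8°

At local noon the hour angle is zero, so the zenith angle equals |ϕ − δ| = |+9.1° − (-16.100°)| = 25.200°.
Elevation = 90° − 25.200° = 64.8°.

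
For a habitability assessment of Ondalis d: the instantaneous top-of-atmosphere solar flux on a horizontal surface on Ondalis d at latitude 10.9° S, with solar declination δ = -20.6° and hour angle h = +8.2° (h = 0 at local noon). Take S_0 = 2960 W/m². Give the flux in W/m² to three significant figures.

cos θ_z = sin ϕ sin δ + cos ϕ cos δ cos h = 0.066532 + 0.909774 = 0.976306.
Flux = S_0 · cos θ_z = 2960 × 0.976306 = 2890 W/m².

2.89e+03 W/m²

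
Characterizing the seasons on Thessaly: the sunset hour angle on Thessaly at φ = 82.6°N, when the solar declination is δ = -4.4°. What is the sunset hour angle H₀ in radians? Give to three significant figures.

cos H₀ = −tan φ · tan δ = −tan(+82.6°) × tan(-4.400°) = 0.5924, so H₀ = 0.9367 rad = 53.67°.

H₀ = 0.937 rad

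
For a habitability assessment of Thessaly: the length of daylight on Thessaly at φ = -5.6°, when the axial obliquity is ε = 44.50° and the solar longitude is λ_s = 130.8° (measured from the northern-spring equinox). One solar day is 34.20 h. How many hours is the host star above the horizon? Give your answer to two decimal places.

Solar declination: sin δ = sin ε · sin λ_s = sin 44.50° × sin 130.8° = 0.53058, so δ = +32.045°.
cos H₀ = −tan φ · tan δ = −tan(-5.6°) × tan(+32.045°) = 0.0614, so H₀ = 1.5094 rad = 86.48°.
Daylight = 2H₀/(2π) × 34.20 h = (1.5094/π) × 34.20 = 16.43 h.

16.43 h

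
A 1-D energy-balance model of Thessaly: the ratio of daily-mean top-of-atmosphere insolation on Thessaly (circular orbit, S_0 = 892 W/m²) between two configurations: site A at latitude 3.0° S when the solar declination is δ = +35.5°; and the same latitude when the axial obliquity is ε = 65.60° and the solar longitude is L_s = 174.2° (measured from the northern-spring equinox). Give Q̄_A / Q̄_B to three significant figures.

— Configuration A (ϕ=-3.0°):
cos h₀ = −tan(-3.0°) tan(+35.500°) = 0.0374, h₀ = 1.5334 rad.
Bracket: h₀ sin ϕ sin δ + cos ϕ cos δ sin h₀ = 1.5334×-0.05234×0.58070 + 0.99863×0.81412×0.99930 = -0.046606 + 0.812436 = 0.765830.
Q̄ = (S_0/π) × [bracket] = (892/π) × 0.765830 = 217.44 W/m².
— Configuration B (ϕ=-3.0°):
Solar declination: sin δ = sin ε · sin L_s = sin 65.60° × sin 174.2° = 0.09203, so δ = +5.280°.
cos h₀ = −tan(-3.0°) tan(+5.280°) = 0.0048, h₀ = 1.5660 rad.
Bracket: h₀ sin ϕ sin δ + cos ϕ cos δ sin h₀ = 1.5660×-0.05234×0.09203 + 0.99863×0.99576×0.99999 = -0.007543 + 0.994386 = 0.986843.
Q̄ = (S_0/π) × [bracket] = (892/π) × 0.986843 = 280.20 W/m².
Ratio Q̄_A / Q̄_B = 217.44 / 280.20 = 0.7760.

Q̄_A / Q̄_B ≈ 0.776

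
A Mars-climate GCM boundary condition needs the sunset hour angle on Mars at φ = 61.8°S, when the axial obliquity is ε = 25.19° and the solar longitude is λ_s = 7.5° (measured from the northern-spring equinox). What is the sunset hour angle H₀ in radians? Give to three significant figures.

Solar declination: sin δ = sin ε · sin λ_s = sin 25.19° × sin 7.5° = 0.05555, so δ = +3.185°.
cos H₀ = −tan φ · tan δ = −tan(-61.8°) × tan(+3.185°) = 0.1038, so H₀ = 1.4668 rad = 84.04°.

H₀ = 1.47 rad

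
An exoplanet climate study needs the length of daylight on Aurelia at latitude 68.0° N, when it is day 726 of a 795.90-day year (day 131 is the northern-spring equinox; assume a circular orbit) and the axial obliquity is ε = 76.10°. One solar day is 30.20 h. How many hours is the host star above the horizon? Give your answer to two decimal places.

0.00 h

Solar longitude: L_s = 360° × (726 − 131)/795.90 = 269.129°.
sin δ = sin 76.10° × sin 269.129° = -0.97060, so δ = -76.073°.
cos h₀ = −tan ϕ · tan δ = 9.9814 ≥ 1, so the host star never rises (polar night) and h₀ = 0.
Daylight = 2h₀/(2π) × 30.20 h = (0.0000/π) × 30.20 = 0.00 h.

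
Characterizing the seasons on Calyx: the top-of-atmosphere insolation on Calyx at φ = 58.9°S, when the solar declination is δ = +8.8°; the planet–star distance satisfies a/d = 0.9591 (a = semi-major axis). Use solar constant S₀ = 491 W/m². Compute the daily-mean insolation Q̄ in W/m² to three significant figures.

Q̄ ≈ 46.2 W/m²

cos H₀ = −tan(-58.9°) tan(+8.800°) = 0.2566, H₀ = 1.3113 rad.
Bracket: H₀ sin φ sin δ + cos φ cos δ sin H₀ = 1.3113×-0.85627×0.15299 + 0.51653×0.98823×0.96651 = -0.171781 + 0.493355 = 0.321574.
Inverse-square distance factor (a/d)² = 0.9591² = 0.919873.
Q̄ = (S₀/π) × 0.919873 × [bracket] = (491/π) × 0.919873 × 0.321574 = 46.23 W/m².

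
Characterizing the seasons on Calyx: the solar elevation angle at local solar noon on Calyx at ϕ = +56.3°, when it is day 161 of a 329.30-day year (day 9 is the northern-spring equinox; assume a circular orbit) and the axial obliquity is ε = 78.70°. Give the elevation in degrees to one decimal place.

47.3°

Solar longitude: L_s = 360° × (161 − 9)/329.30 = 166.171°.
sin δ = sin 78.70° × sin 166.171° = 0.23440, so δ = +13.556°.
At local noon the hour angle is zero, so the zenith angle equals |ϕ − δ| = |+56.3° − (+13.556°)| = 42.744°.
Elevation = 90° − 42.744° = 47.3°.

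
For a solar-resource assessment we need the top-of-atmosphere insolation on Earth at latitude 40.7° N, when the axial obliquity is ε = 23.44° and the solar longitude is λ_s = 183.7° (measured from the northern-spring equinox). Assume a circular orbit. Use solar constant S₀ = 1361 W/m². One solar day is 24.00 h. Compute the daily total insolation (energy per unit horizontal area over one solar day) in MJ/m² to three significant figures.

Solar declination: sin δ = sin ε · sin λ_s = sin 23.44° × sin 183.7° = -0.02567, so δ = -1.471°.
cos H₀ = −tan(+40.7°) tan(-1.471°) = 0.0221, H₀ = 1.5487 rad.
Bracket: H₀ sin φ sin δ + cos φ cos δ sin H₀ = 1.5487×0.65210×-0.02567 + 0.75813×0.99967×0.99976 = -0.025924 + 0.757698 = 0.731774.
Q̄ = (S₀/π) × [bracket] = (1361/π) × 0.731774 = 317.02 W/m².
Daily total = Q̄ × 24.00 h × 3600 s/h = 317.02 × 24.00 × 3600 / 10⁶ = 27.39 MJ/m².

27.4 MJ/m²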